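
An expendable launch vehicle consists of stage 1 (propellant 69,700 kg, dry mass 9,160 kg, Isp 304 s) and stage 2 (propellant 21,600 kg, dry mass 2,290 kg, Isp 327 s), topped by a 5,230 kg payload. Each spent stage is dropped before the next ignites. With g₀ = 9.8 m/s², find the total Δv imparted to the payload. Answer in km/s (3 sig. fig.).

Δv ≈ 7.43 km/s

Ignition mass of stage 1 = 69,700+9,160 + 21,600+2,290 + 5,230 = 107,980 kg.
Stage 1: m₀ = 107,980 kg, m_f = 107,980 − 69,700 = 38,280 kg; Δv = 304×9.8×ln(2.821) = 2979.2×1.0370 ≈ 3089 m/s.
Stage 2: m₀ = 29,120 kg, m_f = 29,120 − 21,600 = 7,520 kg; Δv = 327×9.8×ln(3.872) = 3204.6×1.3539 ≈ 4339 m/s.
Total Δv = 3089 + 4339 = 7428 m/s.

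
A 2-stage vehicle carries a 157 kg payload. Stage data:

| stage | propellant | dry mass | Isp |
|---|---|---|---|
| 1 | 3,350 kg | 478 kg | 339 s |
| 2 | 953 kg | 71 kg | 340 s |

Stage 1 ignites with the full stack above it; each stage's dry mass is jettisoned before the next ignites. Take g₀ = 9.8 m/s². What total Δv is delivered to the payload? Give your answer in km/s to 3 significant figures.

Ignition mass of stage 1 = 3,350+478 + 953+71 + 157 = 5,009 kg.
Stage 1: m₀ = 5,009 kg, m_f = 5,009 − 3,350 = 1,659 kg; Δv = 339×9.8×ln(3.019) = 3322.2×1.1050 ≈ 3671 m/s.
Stage 2: m₀ = 1,181 kg, m_f = 1,181 − 953 = 228 kg; Δv = 340×9.8×ln(5.18) = 3332.0×1.6448 ≈ 5480 m/s.
Total Δv = 3671 + 5480 = 9151 m/s.

Δv ≈ 9.15 km/s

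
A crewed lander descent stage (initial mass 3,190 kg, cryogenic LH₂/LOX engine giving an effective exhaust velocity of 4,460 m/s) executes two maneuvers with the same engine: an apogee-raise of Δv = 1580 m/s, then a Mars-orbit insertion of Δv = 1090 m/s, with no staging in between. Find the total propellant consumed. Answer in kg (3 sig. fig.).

After the first burn: m = 3190 × exp(−1580/4460.0) = 3190 × 0.70169 = 2,238.39 kg.
After the second burn: m = 2,238.39 × exp(−1090/4460.0) = 2,238.39 × 0.78318 = 1,753.06 kg.
Total propellant = m₀ − m_final = 3190 − 1,753.06 = 1,436.94 kg.

total propellant consumed ≈ 1440 kg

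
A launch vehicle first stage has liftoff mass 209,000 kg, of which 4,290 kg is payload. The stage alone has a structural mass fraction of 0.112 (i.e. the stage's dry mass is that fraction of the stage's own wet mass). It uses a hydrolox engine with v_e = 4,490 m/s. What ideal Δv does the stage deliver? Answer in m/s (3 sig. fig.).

Stage wet mass = m₀ − payload = 209,000 − 4,290 = 204,710 kg.
Stage dry mass = ε × stage wet mass = 0.112 × 204,710 = 22,927.5 kg.
Burnout mass m_f = stage dry + payload = 22,927.5 + 4,290 = 27,217.5 kg.
Δv = v_e · ln(209,000/27,217.5) = 4490.0 × ln(7.679) = 4490.0 × 2.0385 ≈ 9153 m/s.

Δv ≈ 9150 m/s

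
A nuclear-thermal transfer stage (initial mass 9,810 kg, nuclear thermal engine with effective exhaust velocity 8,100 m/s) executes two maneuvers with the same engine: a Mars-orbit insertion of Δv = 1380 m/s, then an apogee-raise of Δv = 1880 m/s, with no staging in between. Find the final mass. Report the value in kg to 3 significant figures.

After the first burn: m = 9810 × exp(−1380/8100.0) = 9810 × 0.84335 = 8,273.26 kg.
After the second burn: m = 8,273.26 × exp(−1880/8100.0) = 8,273.26 × 0.79287 = 6,559.62 kg.

final mass ≈ 6560 kg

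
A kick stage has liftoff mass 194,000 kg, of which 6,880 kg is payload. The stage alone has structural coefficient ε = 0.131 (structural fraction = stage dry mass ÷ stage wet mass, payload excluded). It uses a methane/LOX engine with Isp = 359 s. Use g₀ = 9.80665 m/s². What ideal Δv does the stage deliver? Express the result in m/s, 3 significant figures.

Δv ≈ 6410 m/s

Stage wet mass = m₀ − payload = 194,000 − 6,880 = 187,120 kg.
Stage dry mass = ε × stage wet mass = 0.131 × 187,120 = 24,512.7 kg.
Burnout mass m_f = stage dry + payload = 24,512.7 + 6,880 = 31,392.7 kg.
v_e = Isp · g₀ = 359 × 9.80665 = 3520.6 m/s.
Rocket equation: Δv = v_e · ln(194,000/31,392.7) = 3520.6 × ln(6.18) = 3520.6 × 1.8213 ≈ 6412 m/s.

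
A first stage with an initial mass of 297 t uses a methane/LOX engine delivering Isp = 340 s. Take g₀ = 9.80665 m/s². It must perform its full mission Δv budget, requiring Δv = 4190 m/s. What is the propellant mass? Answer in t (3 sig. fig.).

v_e = Isp · g₀ = 340 × 9.80665 = 3334.3 m/s.
From the ideal rocket equation, m₀/m_f = exp(Δv / v_e) = exp(4190 / 3334.3) = exp(1.2567) = 3.5136.
m_f = 297 / 3.5136 = 84.5287 t, so propellant = m₀ − m_f = 297 − 84.5287 = 212.4713 t.

propellant mass ≈ 212 t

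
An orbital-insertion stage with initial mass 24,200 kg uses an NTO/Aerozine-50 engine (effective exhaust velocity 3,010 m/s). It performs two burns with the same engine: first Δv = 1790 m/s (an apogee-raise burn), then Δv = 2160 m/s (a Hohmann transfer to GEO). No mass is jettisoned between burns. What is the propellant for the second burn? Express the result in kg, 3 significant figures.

After the first burn: m = 24200 × exp(−1790/3010.0) = 24200 × 0.55174 = 13,352.1 kg.
After the second burn: m = 13,352.1 × exp(−2160/3010.0) = 13,352.1 × 0.48792 = 6,514.76 kg.
Second-burn propellant = 13,352.1 − 6,514.76 = 6,837.34 kg.

propellant for the second burn ≈ 6840 kg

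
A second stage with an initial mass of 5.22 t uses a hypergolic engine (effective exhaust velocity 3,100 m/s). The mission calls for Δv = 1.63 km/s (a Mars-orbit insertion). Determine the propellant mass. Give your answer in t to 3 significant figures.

propellant mass ≈ 2.13 t

m₀/m_f = exp(Δv / v_e) = exp(1630 / 3100.0) = exp(0.5258) = 1.6918.
m_f = 5.22 / 1.6918 = 3.08547 t, so propellant = m₀ − m_f = 5.22 − 3.08547 = 2.13453 t.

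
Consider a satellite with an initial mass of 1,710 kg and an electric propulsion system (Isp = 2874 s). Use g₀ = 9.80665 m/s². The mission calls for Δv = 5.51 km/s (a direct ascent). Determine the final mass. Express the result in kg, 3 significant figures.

final mass ≈ 1410 kg

v_e = Isp · g₀ = 2874 × 9.80665 = 28184.3 m/s.
Using Δv = v_e ln(m₀/m_f): m₀/m_f = exp(Δv / v_e) = exp(5510 / 28184.3) = exp(0.1955) = 1.2159.
m_f = m₀ / 1.2159 = 1,710 / 1.2159 = 1,406.37 kg.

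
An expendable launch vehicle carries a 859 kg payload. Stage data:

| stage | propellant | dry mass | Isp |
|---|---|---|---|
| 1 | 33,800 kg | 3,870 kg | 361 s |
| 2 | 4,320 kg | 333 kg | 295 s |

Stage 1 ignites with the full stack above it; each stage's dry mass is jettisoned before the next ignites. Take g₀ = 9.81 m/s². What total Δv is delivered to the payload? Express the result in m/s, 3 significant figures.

Ignition mass of stage 1 = 33,800+3,870 + 4,320+333 + 859 = 43,182 kg.
Stage 1: m₀ = 43,182 kg, m_f = 43,182 − 33,800 = 9,382 kg; Δv = 361×9.81×ln(4.603) = 3541.4×1.5266 ≈ 5406 m/s.
Stage 2: m₀ = 5,512 kg, m_f = 5,512 − 4,320 = 1,192 kg; Δv = 295×9.81×ln(4.624) = 2894.0×1.5313 ≈ 4431 m/s.
Total Δv = 5406 + 4431 = 9837 m/s.

Δv ≈ 9840 m/s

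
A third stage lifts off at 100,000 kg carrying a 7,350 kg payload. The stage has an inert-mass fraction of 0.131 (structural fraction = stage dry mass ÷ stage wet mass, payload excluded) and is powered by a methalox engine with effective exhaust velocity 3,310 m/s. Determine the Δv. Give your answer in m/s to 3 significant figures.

Δv ≈ 5410 m/s

Stage wet mass = m₀ − payload = 100,000 − 7,350 = 92,650 kg.
Stage dry mass = ε × stage wet mass = 0.131 × 92,650 = 12,137.2 kg.
Burnout mass m_f = stage dry + payload = 12,137.2 + 7,350 = 19,487.2 kg.
Rocket equation: Δv = v_e · ln(100,000/19,487.2) = 3310.0 × ln(5.132) = 3310.0 × 1.6354 ≈ 5413 m/s.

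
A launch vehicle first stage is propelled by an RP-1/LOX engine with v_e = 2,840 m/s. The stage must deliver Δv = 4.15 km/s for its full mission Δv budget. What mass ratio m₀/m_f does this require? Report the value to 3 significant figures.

mass ratio ≈ 4.31

m₀/m_f = exp(Δv / v_e) = exp(4150 / 2840.0) = exp(1.4613) = 4.3114.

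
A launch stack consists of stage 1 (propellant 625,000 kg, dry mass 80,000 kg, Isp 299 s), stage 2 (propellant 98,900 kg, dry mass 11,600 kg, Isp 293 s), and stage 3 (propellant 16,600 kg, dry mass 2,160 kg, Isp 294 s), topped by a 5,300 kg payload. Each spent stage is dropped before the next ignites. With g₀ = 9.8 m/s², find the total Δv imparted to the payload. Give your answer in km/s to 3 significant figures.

Δv ≈ 11.2 km/s

Ignition mass of stage 1 = 625,000+80,000 + 98,900+11,600 + 16,600+2,160 + 5,300 = 839,560 kg.
Stage 1: m₀ = 839,560 kg, m_f = 839,560 − 625,000 = 214,560 kg; Δv = 299×9.8×ln(3.913) = 2930.2×1.3643 ≈ 3998 m/s.
Stage 2: m₀ = 134,560 kg, m_f = 134,560 − 98,900 = 35,660 kg; Δv = 293×9.8×ln(3.773) = 2871.4×1.3280 ≈ 3813 m/s.
Stage 3: m₀ = 24,060 kg, m_f = 24,060 − 16,600 = 7,460 kg; Δv = 294×9.8×ln(3.225) = 2881.2×1.1710 ≈ 3374 m/s.
Total Δv = 3998 + 3813 + 3374 = 11185 m/s.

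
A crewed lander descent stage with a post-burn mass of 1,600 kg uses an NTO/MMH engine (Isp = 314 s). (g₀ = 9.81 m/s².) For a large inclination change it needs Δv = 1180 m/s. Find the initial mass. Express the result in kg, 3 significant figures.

initial mass ≈ 2350 kg

v_e = Isp · g₀ = 314 × 9.81 = 3080.3 m/s.
m₀/m_f = exp(Δv / v_e) = exp(1180 / 3080.3) = exp(0.3831) = 1.4668.
m₀ = m_f × 1.4668 = 1,600 × 1.4668 = 2,346.88 kg.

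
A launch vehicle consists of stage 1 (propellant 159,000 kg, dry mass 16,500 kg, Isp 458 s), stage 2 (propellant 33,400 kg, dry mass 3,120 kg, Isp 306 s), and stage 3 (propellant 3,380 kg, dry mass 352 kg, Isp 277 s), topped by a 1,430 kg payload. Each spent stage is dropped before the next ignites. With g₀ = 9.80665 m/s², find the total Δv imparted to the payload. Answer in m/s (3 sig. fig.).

Ignition mass of stage 1 = 159,000+16,500 + 33,400+3,120 + 3,380+352 + 1,430 = 217,182 kg.
Stage 1: m₀ = 217,182 kg, m_f = 217,182 − 159,000 = 58,182 kg; Δv = 458×9.80665×ln(3.733) = 4491.4×1.3172 ≈ 5916 m/s.
Stage 2: m₀ = 41,682 kg, m_f = 41,682 − 33,400 = 8,282 kg; Δv = 306×9.80665×ln(5.033) = 3000.8×1.6160 ≈ 4849 m/s.
Stage 3: m₀ = 5,162 kg, m_f = 5,162 − 3,380 = 1,782 kg; Δv = 277×9.80665×ln(2.897) = 2716.4×1.0636 ≈ 2889 m/s.
Total Δv = 5916 + 4849 + 2889 = 13654 m/s.

Δv ≈ 13700 m/s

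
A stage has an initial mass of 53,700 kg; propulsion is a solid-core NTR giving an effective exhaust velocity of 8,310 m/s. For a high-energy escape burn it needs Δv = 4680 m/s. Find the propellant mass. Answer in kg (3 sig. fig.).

propellant mass ≈ 23100 kg

From the ideal rocket equation, m₀/m_f = exp(Δv / v_e) = exp(4680 / 8310.0) = exp(0.5632) = 1.7562.
m_f = 53,700 / 1.7562 = 30,577.4 kg, so propellant = m₀ − m_f = 53,700 − 30,577.4 = 23,122.6 kg.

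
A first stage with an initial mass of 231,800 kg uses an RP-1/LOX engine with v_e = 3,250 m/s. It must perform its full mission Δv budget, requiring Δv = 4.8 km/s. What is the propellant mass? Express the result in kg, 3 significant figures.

m₀/m_f = exp(Δv / v_e) = exp(4800 / 3250.0) = exp(1.4769) = 4.3794.
m_f = 231,800 / 4.3794 = 52,929.6 kg, so propellant = m₀ − m_f = 231,800 − 52,929.6 = 178,870.4 kg.

propellant mass ≈ 179000 kg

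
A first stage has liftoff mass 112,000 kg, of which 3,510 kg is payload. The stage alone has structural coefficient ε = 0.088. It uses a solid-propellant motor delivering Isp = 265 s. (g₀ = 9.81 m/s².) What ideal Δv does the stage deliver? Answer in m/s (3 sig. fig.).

Stage wet mass = m₀ − payload = 112,000 − 3,510 = 108,490 kg.
Stage dry mass = ε × stage wet mass = 0.088 × 108,490 = 9,547.12 kg.
Burnout mass m_f = stage dry + payload = 9,547.12 + 3,510 = 13,057.12 kg.
v_e = Isp · g₀ = 265 × 9.81 = 2599.7 m/s.
Δv = v_e · ln(112,000/13,057.12) = 2599.7 × ln(8.578) = 2599.7 × 2.1492 ≈ 5587 m/s.

Δv ≈ 5590 m/s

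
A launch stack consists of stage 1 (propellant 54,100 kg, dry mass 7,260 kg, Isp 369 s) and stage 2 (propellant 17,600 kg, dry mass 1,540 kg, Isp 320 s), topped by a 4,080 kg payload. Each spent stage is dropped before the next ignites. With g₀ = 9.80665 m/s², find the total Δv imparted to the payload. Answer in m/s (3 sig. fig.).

Δv ≈ 8150 m/s

Ignition mass of stage 1 = 54,100+7,260 + 17,600+1,540 + 4,080 = 84,580 kg.
Stage 1: m₀ = 84,580 kg, m_f = 84,580 − 54,100 = 30,480 kg; Δv = 369×9.80665×ln(2.775) = 3618.7×1.0206 ≈ 3693 m/s.
Stage 2: m₀ = 23,220 kg, m_f = 23,220 − 17,600 = 5,620 kg; Δv = 320×9.80665×ln(4.132) = 3138.1×1.4187 ≈ 4452 m/s.
Total Δv = 3693 + 4452 = 8145 m/s.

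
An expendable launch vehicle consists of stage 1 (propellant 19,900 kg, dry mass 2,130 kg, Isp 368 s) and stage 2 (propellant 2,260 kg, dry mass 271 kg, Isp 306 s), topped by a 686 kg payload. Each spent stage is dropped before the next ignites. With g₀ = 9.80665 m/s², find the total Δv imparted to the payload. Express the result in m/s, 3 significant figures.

Ignition mass of stage 1 = 19,900+2,130 + 2,260+271 + 686 = 25,247 kg.
Stage 1: m₀ = 25,247 kg, m_f = 25,247 − 19,900 = 5,347 kg; Δv = 368×9.80665×ln(4.722) = 3608.8×1.5522 ≈ 5602 m/s.
Stage 2: m₀ = 3,217 kg, m_f = 3,217 − 2,260 = 957 kg; Δv = 306×9.80665×ln(3.362) = 3000.8×1.2124 ≈ 3638 m/s.
Total Δv = 5602 + 3638 = 9240 m/s.

Δv ≈ 9240 m/s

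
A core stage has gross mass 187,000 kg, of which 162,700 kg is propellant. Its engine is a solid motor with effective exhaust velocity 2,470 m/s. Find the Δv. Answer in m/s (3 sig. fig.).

m_f = m₀ − m_prop = 187,000 − 162,700 = 24,300 kg.
From the ideal rocket equation, Δv = v_e · ln(m₀/m_f) = 2470.0 × ln(7.695) = 2470.0 × 2.0406 ≈ 5040.4 m/s.

Δv ≈ 5040 m/s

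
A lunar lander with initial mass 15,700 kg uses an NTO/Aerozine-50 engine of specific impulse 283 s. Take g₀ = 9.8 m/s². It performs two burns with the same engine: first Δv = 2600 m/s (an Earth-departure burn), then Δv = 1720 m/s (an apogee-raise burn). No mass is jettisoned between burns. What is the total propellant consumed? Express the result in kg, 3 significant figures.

total propellant consumed ≈ 12400 kg

v_e = Isp · g₀ = 283 × 9.8 = 2773.4 m/s.
After the first burn: m = 15700 × exp(−2600/2773.4) = 15700 × 0.39161 = 6,148.28 kg.
After the second burn: m = 6,148.28 × exp(−1720/2773.4) = 6,148.28 × 0.53785 = 3,306.85 kg.
Total propellant = m₀ − m_final = 15700 − 3,306.85 = 12,393.15 kg.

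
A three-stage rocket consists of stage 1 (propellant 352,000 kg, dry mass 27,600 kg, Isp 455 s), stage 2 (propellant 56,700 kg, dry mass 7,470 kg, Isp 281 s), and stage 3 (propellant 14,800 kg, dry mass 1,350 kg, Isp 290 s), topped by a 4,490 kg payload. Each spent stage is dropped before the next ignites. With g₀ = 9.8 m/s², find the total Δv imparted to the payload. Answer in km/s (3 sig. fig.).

Δv ≈ 13.0 km/s

Ignition mass of stage 1 = 352,000+27,600 + 56,700+7,470 + 14,800+1,350 + 4,490 = 464,410 kg.
Stage 1: m₀ = 464,410 kg, m_f = 464,410 − 352,000 = 112,410 kg; Δv = 455×9.8×ln(4.131) = 4459.0×1.4186 ≈ 6326 m/s.
Stage 2: m₀ = 84,810 kg, m_f = 84,810 − 56,700 = 28,110 kg; Δv = 281×9.8×ln(3.017) = 2753.8×1.1043 ≈ 3041 m/s.
Stage 3: m₀ = 20,640 kg, m_f = 20,640 − 14,800 = 5,840 kg; Δv = 290×9.8×ln(3.534) = 2842.0×1.2625 ≈ 3588 m/s.
Total Δv = 6326 + 3041 + 3588 = 12955 m/s.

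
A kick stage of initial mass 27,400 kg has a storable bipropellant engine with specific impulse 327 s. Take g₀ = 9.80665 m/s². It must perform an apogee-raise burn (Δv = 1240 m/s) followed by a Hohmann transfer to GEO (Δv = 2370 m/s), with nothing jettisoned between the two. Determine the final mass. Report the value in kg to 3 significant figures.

v_e = Isp · g₀ = 327 × 9.80665 = 3206.8 m/s.
After the first burn: m = 27400 × exp(−1240/3206.8) = 27400 × 0.67931 = 18,613.1 kg.
After the second burn: m = 18,613.1 × exp(−2370/3206.8) = 18,613.1 × 0.47756 = 8,888.87 kg.

final mass ≈ 8890 kg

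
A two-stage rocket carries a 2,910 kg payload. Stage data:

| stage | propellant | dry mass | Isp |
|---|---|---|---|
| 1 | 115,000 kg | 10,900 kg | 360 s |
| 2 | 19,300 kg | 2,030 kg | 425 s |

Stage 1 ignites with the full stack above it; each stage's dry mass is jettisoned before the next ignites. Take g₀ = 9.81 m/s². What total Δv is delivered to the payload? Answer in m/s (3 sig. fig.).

Ignition mass of stage 1 = 115,000+10,900 + 19,300+2,030 + 2,910 = 150,140 kg.
Stage 1: m₀ = 150,140 kg, m_f = 150,140 − 115,000 = 35,140 kg; Δv = 360×9.81×ln(4.273) = 3531.6×1.4522 ≈ 5129 m/s.
Stage 2: m₀ = 24,240 kg, m_f = 24,240 − 19,300 = 4,940 kg; Δv = 425×9.81×ln(4.907) = 4169.2×1.5906 ≈ 6632 m/s.
Total Δv = 5129 + 6632 = 11761 m/s.

Δv ≈ 11800 m/s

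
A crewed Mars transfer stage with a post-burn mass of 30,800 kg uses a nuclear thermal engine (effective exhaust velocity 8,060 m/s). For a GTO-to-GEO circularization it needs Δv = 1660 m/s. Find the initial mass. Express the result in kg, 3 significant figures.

m₀/m_f = exp(Δv / v_e) = exp(1660 / 8060.0) = exp(0.2060) = 1.2287.
m₀ = m_f × 1.2287 = 30,800 × 1.2287 = 37,844 kg.

initial mass ≈ 37800 kg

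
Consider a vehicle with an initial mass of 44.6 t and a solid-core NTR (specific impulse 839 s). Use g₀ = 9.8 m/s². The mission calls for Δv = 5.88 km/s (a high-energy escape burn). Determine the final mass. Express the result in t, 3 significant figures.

v_e = Isp · g₀ = 839 × 9.8 = 8222.2 m/s.
Rocket equation: m₀/m_f = exp(Δv / v_e) = exp(5880 / 8222.2) = exp(0.7151) = 2.0445.
m_f = m₀ / 2.0445 = 44.6 / 2.0445 = 21.8146 t.

final mass ≈ 21.8 t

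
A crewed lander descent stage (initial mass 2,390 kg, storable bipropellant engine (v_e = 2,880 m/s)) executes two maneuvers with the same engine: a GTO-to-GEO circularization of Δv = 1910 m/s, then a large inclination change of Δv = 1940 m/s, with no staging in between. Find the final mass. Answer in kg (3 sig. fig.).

final mass ≈ 628 kg

After the first burn: m = 2390 × exp(−1910/2880.0) = 2390 × 0.51520 = 1,231.33 kg.
After the second burn: m = 1,231.33 × exp(−1940/2880.0) = 1,231.33 × 0.50986 = 627.806 kg.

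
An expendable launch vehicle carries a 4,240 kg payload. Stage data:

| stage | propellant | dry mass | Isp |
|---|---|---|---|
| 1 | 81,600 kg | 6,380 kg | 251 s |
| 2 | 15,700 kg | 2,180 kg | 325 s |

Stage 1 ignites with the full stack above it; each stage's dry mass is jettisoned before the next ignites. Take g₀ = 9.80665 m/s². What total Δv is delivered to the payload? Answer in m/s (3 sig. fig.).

Ignition mass of stage 1 = 81,600+6,380 + 15,700+2,180 + 4,240 = 110,100 kg.
Stage 1: m₀ = 110,100 kg, m_f = 110,100 − 81,600 = 28,500 kg; Δv = 251×9.80665×ln(3.863) = 2461.5×1.3515 ≈ 3327 m/s.
Stage 2: m₀ = 22,120 kg, m_f = 22,120 − 15,700 = 6,420 kg; Δv = 325×9.80665×ln(3.445) = 3187.2×1.2371 ≈ 3943 m/s.
Total Δv = 3327 + 3943 = 7270 m/s.

Δv ≈ 7270 m/s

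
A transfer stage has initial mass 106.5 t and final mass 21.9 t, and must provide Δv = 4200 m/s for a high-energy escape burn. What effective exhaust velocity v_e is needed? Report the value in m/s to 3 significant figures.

v_e ≈ 2660 m/s

ln(m₀/m_f) = ln(106500/21900) = ln(4.863) = 1.5817.
v_e = Δv / ln(m₀/m_f) = 4200 / 1.5817 = 2655.4 m/s.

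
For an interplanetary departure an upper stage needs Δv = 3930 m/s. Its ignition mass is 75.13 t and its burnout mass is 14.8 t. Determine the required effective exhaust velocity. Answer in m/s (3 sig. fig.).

v_e ≈ 2420 m/s

ln(m₀/m_f) = ln(75130/14800) = ln(5.076) = 1.6246.
From the ideal rocket equation, v_e = Δv / ln(m₀/m_f) = 3930 / 1.6246 = 2419.1 m/s.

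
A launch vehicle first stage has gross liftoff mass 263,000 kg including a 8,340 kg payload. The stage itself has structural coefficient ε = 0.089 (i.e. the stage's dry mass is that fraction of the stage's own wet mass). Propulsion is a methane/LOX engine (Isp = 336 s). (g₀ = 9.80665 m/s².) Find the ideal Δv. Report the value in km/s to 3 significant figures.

Δv ≈ 7.04 km/s

Stage wet mass = m₀ − payload = 263,000 − 8,340 = 254,660 kg.
Stage dry mass = ε × stage wet mass = 0.089 × 254,660 = 22,664.7 kg.
Burnout mass m_f = stage dry + payload = 22,664.7 + 8,340 = 31,004.7 kg.
v_e = Isp · g₀ = 336 × 9.80665 = 3295.0 m/s.
From the ideal rocket equation, Δv = v_e · ln(263,000/31,004.7) = 3295.0 × ln(8.483) = 3295.0 × 2.1380 ≈ 7045 m/s.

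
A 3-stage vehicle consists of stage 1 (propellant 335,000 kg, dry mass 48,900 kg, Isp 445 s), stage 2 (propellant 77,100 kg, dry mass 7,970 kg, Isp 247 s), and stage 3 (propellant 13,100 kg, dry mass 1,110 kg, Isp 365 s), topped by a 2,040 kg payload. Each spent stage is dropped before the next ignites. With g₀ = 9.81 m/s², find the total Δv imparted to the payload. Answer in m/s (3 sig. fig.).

Δv ≈ 14500 m/s

Ignition mass of stage 1 = 335,000+48,900 + 77,100+7,970 + 13,100+1,110 + 2,040 = 485,220 kg.
Stage 1: m₀ = 485,220 kg, m_f = 485,220 − 335,000 = 150,220 kg; Δv = 445×9.81×ln(3.23) = 4365.4×1.1725 ≈ 5118 m/s.
Stage 2: m₀ = 101,320 kg, m_f = 101,320 − 77,100 = 24,220 kg; Δv = 247×9.81×ln(4.183) = 2423.1×1.4311 ≈ 3468 m/s.
Stage 3: m₀ = 16,250 kg, m_f = 16,250 − 13,100 = 3,150 kg; Δv = 365×9.81×ln(5.159) = 3580.7×1.6407 ≈ 5875 m/s.
Total Δv = 5118 + 3468 + 5875 = 14461 m/s.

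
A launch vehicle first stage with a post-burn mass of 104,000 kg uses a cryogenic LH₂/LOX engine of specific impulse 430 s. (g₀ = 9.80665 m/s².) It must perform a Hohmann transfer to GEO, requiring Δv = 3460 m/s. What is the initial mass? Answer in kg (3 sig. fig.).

initial mass ≈ 236000 kg

v_e = Isp · g₀ = 430 × 9.80665 = 4216.9 m/s.
m₀/m_f = exp(Δv / v_e) = exp(3460 / 4216.9) = exp(0.8205) = 2.2717.
m₀ = m_f × 2.2717 = 104,000 × 2.2717 = 236,257 kg.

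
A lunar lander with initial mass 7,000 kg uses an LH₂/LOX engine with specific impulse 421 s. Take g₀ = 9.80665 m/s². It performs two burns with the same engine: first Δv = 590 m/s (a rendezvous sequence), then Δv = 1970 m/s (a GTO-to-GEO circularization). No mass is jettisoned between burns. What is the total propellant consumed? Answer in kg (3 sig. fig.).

v_e = Isp · g₀ = 421 × 9.80665 = 4128.6 m/s.
After the first burn: m = 7000 × exp(−590/4128.6) = 7000 × 0.86684 = 6,067.88 kg.
After the second burn: m = 6,067.88 × exp(−1970/4128.6) = 6,067.88 × 0.62054 = 3,765.36 kg.
Total propellant = m₀ − m_final = 7000 − 3,765.36 = 3,234.64 kg.

total propellant consumed ≈ 3230 kg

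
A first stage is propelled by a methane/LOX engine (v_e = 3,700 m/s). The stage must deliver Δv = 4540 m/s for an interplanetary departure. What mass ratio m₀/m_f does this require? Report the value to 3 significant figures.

mass ratio ≈ 3.41

m₀/m_f = exp(Δv / v_e) = exp(4540 / 3700.0) = exp(1.2270) = 3.4111.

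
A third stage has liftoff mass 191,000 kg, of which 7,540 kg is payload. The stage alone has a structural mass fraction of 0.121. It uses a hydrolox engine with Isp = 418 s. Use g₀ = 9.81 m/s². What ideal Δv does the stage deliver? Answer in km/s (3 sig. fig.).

Stage wet mass = m₀ − payload = 191,000 − 7,540 = 183,460 kg.
Stage dry mass = ε × stage wet mass = 0.121 × 183,460 = 22,198.7 kg.
Burnout mass m_f = stage dry + payload = 22,198.7 + 7,540 = 29,738.7 kg.
v_e = Isp · g₀ = 418 × 9.81 = 4100.6 m/s.
Δv = v_e · ln(191,000/29,738.7) = 4100.6 × ln(6.423) = 4100.6 × 1.8598 ≈ 7626 m/s.

Δv ≈ 7.63 km/s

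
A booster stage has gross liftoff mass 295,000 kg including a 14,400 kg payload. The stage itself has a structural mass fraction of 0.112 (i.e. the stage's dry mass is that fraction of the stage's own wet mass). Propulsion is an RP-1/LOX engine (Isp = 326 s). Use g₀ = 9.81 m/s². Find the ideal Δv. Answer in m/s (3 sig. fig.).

Δv ≈ 5960 m/s

Stage wet mass = m₀ − payload = 295,000 − 14,400 = 280,600 kg.
Stage dry mass = ε × stage wet mass = 0.112 × 280,600 = 31,427.2 kg.
Burnout mass m_f = stage dry + payload = 31,427.2 + 14,400 = 45,827.2 kg.
v_e = Isp · g₀ = 326 × 9.81 = 3198.1 m/s.
Rocket equation: Δv = v_e · ln(295,000/45,827.2) = 3198.1 × ln(6.437) = 3198.1 × 1.8621 ≈ 5955 m/s.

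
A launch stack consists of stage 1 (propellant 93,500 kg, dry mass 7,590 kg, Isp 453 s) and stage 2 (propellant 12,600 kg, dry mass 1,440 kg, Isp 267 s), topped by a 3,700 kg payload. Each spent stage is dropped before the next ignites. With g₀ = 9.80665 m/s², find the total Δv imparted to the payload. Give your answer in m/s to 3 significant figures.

Ignition mass of stage 1 = 93,500+7,590 + 12,600+1,440 + 3,700 = 118,830 kg.
Stage 1: m₀ = 118,830 kg, m_f = 118,830 − 93,500 = 25,330 kg; Δv = 453×9.80665×ln(4.691) = 4442.4×1.5457 ≈ 6867 m/s.
Stage 2: m₀ = 17,740 kg, m_f = 17,740 − 12,600 = 5,140 kg; Δv = 267×9.80665×ln(3.451) = 2618.4×1.2388 ≈ 3244 m/s.
Total Δv = 6867 + 3244 = 10111 m/s.

Δv ≈ 10100 m/s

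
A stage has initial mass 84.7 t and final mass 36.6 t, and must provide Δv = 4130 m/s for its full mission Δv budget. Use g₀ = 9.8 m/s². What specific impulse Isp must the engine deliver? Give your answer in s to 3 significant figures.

Isp ≈ 502 s

ln(m₀/m_f) = ln(84700/36600) = ln(2.314) = 0.8391.
By the Tsiolkovsky rocket equation, v_e = Δv / ln(m₀/m_f) = 4130 / 0.8391 = 4922.1 m/s.
Isp = v_e / g₀ = 4922.1 / 9.8 = 502.3 s.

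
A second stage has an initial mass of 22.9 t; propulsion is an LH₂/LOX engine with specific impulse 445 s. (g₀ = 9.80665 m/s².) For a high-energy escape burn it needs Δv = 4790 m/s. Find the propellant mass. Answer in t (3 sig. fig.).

v_e = Isp · g₀ = 445 × 9.80665 = 4364.0 m/s.
Rocket equation: m₀/m_f = exp(Δv / v_e) = exp(4790 / 4364.0) = exp(1.0976) = 2.9970.
m_f = 22.9 / 2.9970 = 7.64097 t, so propellant = m₀ − m_f = 22.9 − 7.64097 = 15.25903 t.

propellant mass ≈ 15.3 t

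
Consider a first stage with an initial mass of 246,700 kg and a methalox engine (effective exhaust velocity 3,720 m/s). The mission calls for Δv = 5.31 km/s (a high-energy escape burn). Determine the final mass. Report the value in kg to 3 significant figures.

Using Δv = v_e ln(m₀/m_f): m₀/m_f = exp(Δv / v_e) = exp(5310 / 3720.0) = exp(1.4274) = 4.1679.
m_f = m₀ / 4.1679 = 246,700 / 4.1679 = 59,190.5 kg.

final mass ≈ 59200 kg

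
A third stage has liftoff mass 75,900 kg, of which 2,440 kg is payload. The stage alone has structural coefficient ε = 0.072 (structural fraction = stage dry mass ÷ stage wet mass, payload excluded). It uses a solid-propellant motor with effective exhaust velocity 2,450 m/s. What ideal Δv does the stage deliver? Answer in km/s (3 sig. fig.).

Stage wet mass = m₀ − payload = 75,900 − 2,440 = 73,460 kg.
Stage dry mass = ε × stage wet mass = 0.072 × 73,460 = 5,289.12 kg.
Burnout mass m_f = stage dry + payload = 5,289.12 + 2,440 = 7,729.12 kg.
Δv = v_e · ln(75,900/7,729.12) = 2450.0 × ln(9.82) = 2450.0 × 2.2844 ≈ 5597 m/s.

Δv ≈ 5.60 km/s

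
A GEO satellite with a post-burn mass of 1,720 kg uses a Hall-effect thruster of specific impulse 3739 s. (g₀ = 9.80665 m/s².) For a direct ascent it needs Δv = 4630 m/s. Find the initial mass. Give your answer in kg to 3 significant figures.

v_e = Isp · g₀ = 3739 × 9.80665 = 36667.1 m/s.
From the ideal rocket equation, m₀/m_f = exp(Δv / v_e) = exp(4630 / 36667.1) = exp(0.1263) = 1.1346.
m₀ = m_f × 1.1346 = 1,720 × 1.1346 = 1,951.51 kg.

initial mass ≈ 1950 kg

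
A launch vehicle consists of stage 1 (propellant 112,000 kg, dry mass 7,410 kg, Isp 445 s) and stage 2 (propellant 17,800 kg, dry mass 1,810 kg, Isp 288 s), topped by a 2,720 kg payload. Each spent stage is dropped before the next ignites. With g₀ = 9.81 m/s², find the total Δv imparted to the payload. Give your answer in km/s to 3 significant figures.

Δv ≈ 11.3 km/s

Ignition mass of stage 1 = 112,000+7,410 + 17,800+1,810 + 2,720 = 141,740 kg.
Stage 1: m₀ = 141,740 kg, m_f = 141,740 − 112,000 = 29,740 kg; Δv = 445×9.81×ln(4.766) = 4365.4×1.5615 ≈ 6817 m/s.
Stage 2: m₀ = 22,330 kg, m_f = 22,330 − 17,800 = 4,530 kg; Δv = 288×9.81×ln(4.929) = 2825.3×1.5952 ≈ 4507 m/s.
Total Δv = 6817 + 4507 = 11324 m/s.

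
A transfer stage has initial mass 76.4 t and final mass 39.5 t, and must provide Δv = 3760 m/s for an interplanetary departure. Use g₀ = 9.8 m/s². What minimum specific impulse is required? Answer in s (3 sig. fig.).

Isp ≈ 582 s

ln(m₀/m_f) = ln(76400/39500) = ln(1.934) = 0.6597.
Using Δv = v_e ln(m₀/m_f): v_e = Δv / ln(m₀/m_f) = 3760 / 0.6597 = 5699.7 m/s.
Isp = v_e / g₀ = 5699.7 / 9.8 = 581.6 s.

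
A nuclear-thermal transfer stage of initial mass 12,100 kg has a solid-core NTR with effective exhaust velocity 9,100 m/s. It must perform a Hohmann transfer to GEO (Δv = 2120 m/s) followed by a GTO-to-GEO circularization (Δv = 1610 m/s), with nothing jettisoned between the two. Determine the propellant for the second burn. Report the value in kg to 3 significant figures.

propellant for the second burn ≈ 1550 kg

After the first burn: m = 12100 × exp(−2120/9100.0) = 12100 × 0.79218 = 9,585.38 kg.
After the second burn: m = 9,585.38 × exp(−1610/9100.0) = 9,585.38 × 0.83784 = 8,031.01 kg.
Second-burn propellant = 9,585.38 − 8,031.01 = 1,554.37 kg.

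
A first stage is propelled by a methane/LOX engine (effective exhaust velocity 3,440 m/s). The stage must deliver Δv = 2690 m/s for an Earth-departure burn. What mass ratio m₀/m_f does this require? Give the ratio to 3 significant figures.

mass ratio ≈ 2.19

m₀/m_f = exp(Δv / v_e) = exp(2690 / 3440.0) = exp(0.7820) = 2.1858.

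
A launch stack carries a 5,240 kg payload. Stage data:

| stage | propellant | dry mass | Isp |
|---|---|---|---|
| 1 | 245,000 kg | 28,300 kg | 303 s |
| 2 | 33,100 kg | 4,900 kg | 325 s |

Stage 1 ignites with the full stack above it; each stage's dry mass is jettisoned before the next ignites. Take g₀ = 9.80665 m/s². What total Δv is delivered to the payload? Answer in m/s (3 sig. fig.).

Ignition mass of stage 1 = 245,000+28,300 + 33,100+4,900 + 5,240 = 316,540 kg.
Stage 1: m₀ = 316,540 kg, m_f = 316,540 − 245,000 = 71,540 kg; Δv = 303×9.80665×ln(4.425) = 2971.4×1.4872 ≈ 4419 m/s.
Stage 2: m₀ = 43,240 kg, m_f = 43,240 − 33,100 = 10,140 kg; Δv = 325×9.80665×ln(4.264) = 3187.2×1.4503 ≈ 4622 m/s.
Total Δv = 4419 + 4622 = 9041 m/s.

Δv ≈ 9040 m/s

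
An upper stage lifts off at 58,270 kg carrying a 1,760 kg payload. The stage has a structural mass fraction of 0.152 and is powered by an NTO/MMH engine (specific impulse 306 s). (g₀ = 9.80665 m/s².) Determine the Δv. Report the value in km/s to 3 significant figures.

Stage wet mass = m₀ − payload = 58,270 − 1,760 = 56,510 kg.
Stage dry mass = ε × stage wet mass = 0.152 × 56,510 = 8,589.52 kg.
Burnout mass m_f = stage dry + payload = 8,589.52 + 1,760 = 10,349.52 kg.
v_e = Isp · g₀ = 306 × 9.80665 = 3000.8 m/s.
From the ideal rocket equation, Δv = v_e · ln(58,270/10,349.52) = 3000.8 × ln(5.63) = 3000.8 × 1.7281 ≈ 5186 m/s.

Δv ≈ 5.19 km/s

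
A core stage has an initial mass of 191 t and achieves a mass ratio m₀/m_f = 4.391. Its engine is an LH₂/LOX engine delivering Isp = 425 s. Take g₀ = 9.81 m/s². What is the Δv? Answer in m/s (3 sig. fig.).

Δv ≈ 6170 m/s

v_e = Isp · g₀ = 425 × 9.81 = 4169.2 m/s.
By the Tsiolkovsky rocket equation, Δv = v_e · ln(4.391) = 4169.2 × 1.4796 ≈ 6168.6 m/s.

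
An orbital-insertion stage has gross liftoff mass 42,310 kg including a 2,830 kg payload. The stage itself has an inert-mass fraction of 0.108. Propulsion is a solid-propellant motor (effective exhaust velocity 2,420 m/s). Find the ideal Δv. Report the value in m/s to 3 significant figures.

Δv ≈ 4320 m/s

Stage wet mass = m₀ − payload = 42,310 − 2,830 = 39,480 kg.
Stage dry mass = ε × stage wet mass = 0.108 × 39,480 = 4,263.84 kg.
Burnout mass m_f = stage dry + payload = 4,263.84 + 2,830 = 7,093.84 kg.
From the ideal rocket equation, Δv = v_e · ln(42,310/7,093.84) = 2420.0 × ln(5.964) = 2420.0 × 1.7858 ≈ 4322 m/s.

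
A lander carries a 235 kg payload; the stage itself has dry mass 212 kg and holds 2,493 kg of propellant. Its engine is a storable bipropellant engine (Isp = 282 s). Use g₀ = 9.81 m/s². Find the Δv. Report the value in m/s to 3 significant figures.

v_e = Isp · g₀ = 282 × 9.81 = 2766.4 m/s.
m₀ = payload + dry + propellant = 235 + 212 + 2,493 = 2,940 kg.
m_f = payload + dry = 235 + 212 = 447 kg.
Δv = v_e · ln(m₀/m_f) = 2766.4 × ln(6.577) = 2766.4 × 1.8836 ≈ 5210.8 m/s.

Δv ≈ 5210 m/s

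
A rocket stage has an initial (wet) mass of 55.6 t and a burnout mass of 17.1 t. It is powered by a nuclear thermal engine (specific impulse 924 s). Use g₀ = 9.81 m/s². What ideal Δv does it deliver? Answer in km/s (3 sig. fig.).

v_e = Isp · g₀ = 924 × 9.81 = 9064.4 m/s.
Δv = v_e · ln(m₀/m_f) = 9064.4 × ln(3.251) = 9064.4 × 1.1791 ≈ 10687.9 m/s.

Δv ≈ 10.7 km/s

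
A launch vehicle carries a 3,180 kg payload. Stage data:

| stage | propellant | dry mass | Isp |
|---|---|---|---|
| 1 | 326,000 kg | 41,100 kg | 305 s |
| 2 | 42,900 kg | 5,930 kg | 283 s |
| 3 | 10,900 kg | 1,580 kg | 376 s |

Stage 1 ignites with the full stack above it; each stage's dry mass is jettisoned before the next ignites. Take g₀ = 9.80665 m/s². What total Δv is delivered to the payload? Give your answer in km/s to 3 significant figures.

Ignition mass of stage 1 = 326,000+41,100 + 42,900+5,930 + 10,900+1,580 + 3,180 = 431,590 kg.
Stage 1: m₀ = 431,590 kg, m_f = 431,590 − 326,000 = 105,590 kg; Δv = 305×9.80665×ln(4.087) = 2991.0×1.4079 ≈ 4211 m/s.
Stage 2: m₀ = 64,490 kg, m_f = 64,490 − 42,900 = 21,590 kg; Δv = 283×9.80665×ln(2.987) = 2775.3×1.0943 ≈ 3037 m/s.
Stage 3: m₀ = 15,660 kg, m_f = 15,660 − 10,900 = 4,760 kg; Δv = 376×9.80665×ln(3.29) = 3687.3×1.1909 ≈ 4391 m/s.
Total Δv = 4211 + 3037 + 4391 = 11639 m/s.

Δv ≈ 11.6 km/s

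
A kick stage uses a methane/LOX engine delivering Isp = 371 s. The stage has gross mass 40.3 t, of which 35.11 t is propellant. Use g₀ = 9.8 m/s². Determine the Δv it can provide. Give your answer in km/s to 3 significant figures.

Δv ≈ 7.45 km/s

v_e = Isp · g₀ = 371 × 9.8 = 3635.8 m/s.
m_f = m₀ − m_prop = 40.3 − 35.11 = 5.19 t.
Δv = v_e · ln(m₀/m_f) = 3635.8 × ln(7.765) = 3635.8 × 2.0496 ≈ 7452.0 m/s.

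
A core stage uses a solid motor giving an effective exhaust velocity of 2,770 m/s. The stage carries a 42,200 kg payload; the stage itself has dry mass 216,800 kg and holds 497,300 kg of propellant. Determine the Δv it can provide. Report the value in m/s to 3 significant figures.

m₀ = payload + dry + propellant = 42,200 + 216,800 + 497,300 = 756,300 kg.
m_f = payload + dry = 42,200 + 216,800 = 259,000 kg.
Δv = v_e · ln(m₀/m_f) = 2770.0 × ln(2.92) = 2770.0 × 1.0716 ≈ 2968.4 m/s.

Δv ≈ 2970 m/s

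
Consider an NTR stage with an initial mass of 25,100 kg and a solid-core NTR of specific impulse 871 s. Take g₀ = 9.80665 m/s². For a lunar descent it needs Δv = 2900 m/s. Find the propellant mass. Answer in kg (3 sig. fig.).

v_e = Isp · g₀ = 871 × 9.80665 = 8541.6 m/s.
m₀/m_f = exp(Δv / v_e) = exp(2900 / 8541.6) = exp(0.3395) = 1.4043.
m_f = 25,100 / 1.4043 = 17,873.7 kg, so propellant = m₀ − m_f = 25,100 − 17,873.7 = 7,226.3 kg.

propellant mass ≈ 7230 kg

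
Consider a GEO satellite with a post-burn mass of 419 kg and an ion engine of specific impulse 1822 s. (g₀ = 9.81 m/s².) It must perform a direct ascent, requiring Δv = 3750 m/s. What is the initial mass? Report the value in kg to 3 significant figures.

v_e = Isp · g₀ = 1822 × 9.81 = 17873.8 m/s.
Using Δv = v_e ln(m₀/m_f): m₀/m_f = exp(Δv / v_e) = exp(3750 / 17873.8) = exp(0.2098) = 1.2334.
m₀ = m_f × 1.2334 = 419 × 1.2334 = 516.795 kg.

initial mass ≈ 517 kg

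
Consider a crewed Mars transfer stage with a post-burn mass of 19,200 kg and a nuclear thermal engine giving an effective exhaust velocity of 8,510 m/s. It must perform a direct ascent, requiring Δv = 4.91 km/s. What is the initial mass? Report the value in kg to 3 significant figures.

Using Δv = v_e ln(m₀/m_f): m₀/m_f = exp(Δv / v_e) = exp(4910 / 8510.0) = exp(0.5770) = 1.7806.
m₀ = m_f × 1.7806 = 19,200 × 1.7806 = 34,187.5 kg.

initial mass ≈ 34200 kg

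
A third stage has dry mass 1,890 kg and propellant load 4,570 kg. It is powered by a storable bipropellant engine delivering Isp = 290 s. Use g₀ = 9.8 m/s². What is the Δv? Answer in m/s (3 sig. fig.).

Δv ≈ 3490 m/s

v_e = Isp · g₀ = 290 × 9.8 = 2842.0 m/s.
m₀ = m_dry + m_prop = 1,890 + 4,570 = 6,460 kg.
Δv = v_e · ln(m₀/m_f) = 2842.0 × ln(3.418) = 2842.0 × 1.2291 ≈ 3493.0 m/s.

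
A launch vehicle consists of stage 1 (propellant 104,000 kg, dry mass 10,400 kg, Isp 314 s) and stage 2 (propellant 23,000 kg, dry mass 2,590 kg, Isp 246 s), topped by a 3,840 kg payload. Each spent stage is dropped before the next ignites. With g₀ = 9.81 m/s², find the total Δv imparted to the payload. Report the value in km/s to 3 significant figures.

Δv ≈ 7.63 km/s

Ignition mass of stage 1 = 104,000+10,400 + 23,000+2,590 + 3,840 = 143,830 kg.
Stage 1: m₀ = 143,830 kg, m_f = 143,830 − 104,000 = 39,830 kg; Δv = 314×9.81×ln(3.611) = 3080.3×1.2840 ≈ 3955 m/s.
Stage 2: m₀ = 29,430 kg, m_f = 29,430 − 23,000 = 6,430 kg; Δv = 246×9.81×ln(4.577) = 2413.3×1.5210 ≈ 3671 m/s.
Total Δv = 3955 + 3671 = 7626 m/s.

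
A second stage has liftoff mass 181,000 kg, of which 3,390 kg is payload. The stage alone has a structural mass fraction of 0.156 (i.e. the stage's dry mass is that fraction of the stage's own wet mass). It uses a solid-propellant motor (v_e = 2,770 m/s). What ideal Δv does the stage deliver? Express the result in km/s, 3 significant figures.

Stage wet mass = m₀ − payload = 181,000 − 3,390 = 177,610 kg.
Stage dry mass = ε × stage wet mass = 0.156 × 177,610 = 27,707.2 kg.
Burnout mass m_f = stage dry + payload = 27,707.2 + 3,390 = 31,097.2 kg.
Rocket equation: Δv = v_e · ln(181,000/31,097.2) = 2770.0 × ln(5.82) = 2770.0 × 1.7614 ≈ 4879 m/s.

Δv ≈ 4.88 km/s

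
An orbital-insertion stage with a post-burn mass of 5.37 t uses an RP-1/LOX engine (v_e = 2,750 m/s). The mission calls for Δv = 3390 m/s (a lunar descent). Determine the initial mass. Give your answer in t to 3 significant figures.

m₀/m_f = exp(Δv / v_e) = exp(3390 / 2750.0) = exp(1.2327) = 3.4306.
m₀ = m_f × 3.4306 = 5.37 × 3.4306 = 18.4223 t.

initial mass ≈ 18.4 t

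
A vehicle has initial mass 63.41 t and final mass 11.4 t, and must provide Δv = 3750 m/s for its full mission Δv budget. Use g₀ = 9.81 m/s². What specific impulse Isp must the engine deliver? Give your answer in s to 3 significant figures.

ln(m₀/m_f) = ln(63410/11400) = ln(5.562) = 1.7160.
By the Tsiolkovsky rocket equation, v_e = Δv / ln(m₀/m_f) = 3750 / 1.7160 = 2185.3 m/s.
Isp = v_e / g₀ = 2185.3 / 9.81 = 222.8 s.

Isp ≈ 223 s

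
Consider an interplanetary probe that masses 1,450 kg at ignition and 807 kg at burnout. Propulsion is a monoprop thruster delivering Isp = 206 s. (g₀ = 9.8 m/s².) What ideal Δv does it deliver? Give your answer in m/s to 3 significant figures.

Δv ≈ 1180 m/s

v_e = Isp · g₀ = 206 × 9.8 = 2018.8 m/s.
Using Δv = v_e ln(m₀/m_f): Δv = v_e · ln(m₀/m_f) = 2018.8 × ln(1.797) = 2018.8 × 0.5860 ≈ 1183.0 m/s.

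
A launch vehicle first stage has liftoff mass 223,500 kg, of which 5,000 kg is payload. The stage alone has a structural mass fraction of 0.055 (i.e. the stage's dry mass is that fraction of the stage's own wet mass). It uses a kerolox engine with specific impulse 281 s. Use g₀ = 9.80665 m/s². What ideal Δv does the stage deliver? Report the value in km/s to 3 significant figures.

Stage wet mass = m₀ − payload = 223,500 − 5,000 = 218,500 kg.
Stage dry mass = ε × stage wet mass = 0.055 × 218,500 = 12,017.5 kg.
Burnout mass m_f = stage dry + payload = 12,017.5 + 5,000 = 17,017.5 kg.
v_e = Isp · g₀ = 281 × 9.80665 = 2755.7 m/s.
Δv = v_e · ln(223,500/17,017.5) = 2755.7 × ln(13.13) = 2755.7 × 2.5752 ≈ 7096 m/s.

Δv ≈ 7.10 km/s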